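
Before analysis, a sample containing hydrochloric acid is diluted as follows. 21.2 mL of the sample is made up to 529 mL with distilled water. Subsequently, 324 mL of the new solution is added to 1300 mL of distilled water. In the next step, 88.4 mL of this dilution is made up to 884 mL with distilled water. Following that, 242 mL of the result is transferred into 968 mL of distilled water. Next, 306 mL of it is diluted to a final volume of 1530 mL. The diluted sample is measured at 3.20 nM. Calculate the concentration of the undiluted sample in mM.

0.100 mM

Overall dilution factor = 24.95 × 5.012 × 10 × 5 × 5 = 3.13 × 10⁴.
Original = 3.20 nM × 3.13 × 10⁴ = 1.00 × 10⁵ nM = 0.100 mM.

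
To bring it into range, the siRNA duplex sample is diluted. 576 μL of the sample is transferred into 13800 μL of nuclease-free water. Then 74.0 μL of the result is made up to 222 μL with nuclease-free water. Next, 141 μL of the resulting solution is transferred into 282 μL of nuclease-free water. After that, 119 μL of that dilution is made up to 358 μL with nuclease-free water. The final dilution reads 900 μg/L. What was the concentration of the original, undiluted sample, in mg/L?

Overall dilution factor = 24.96 × 3 × 3 × 3.008 = 676.
Original = 900 μg/L × 676 = 6.08 × 10⁵ μg/L = 608 mg/L.

608 mg/L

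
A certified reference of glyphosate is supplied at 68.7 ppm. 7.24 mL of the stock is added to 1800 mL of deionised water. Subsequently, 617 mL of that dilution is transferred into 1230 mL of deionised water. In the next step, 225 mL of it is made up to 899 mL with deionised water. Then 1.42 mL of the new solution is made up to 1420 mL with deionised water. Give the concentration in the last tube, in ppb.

0.0230 ppb

Overall dilution factor = 249.6 × 2.994 × 3.996 × 1000 = 2.99 × 10⁶.
68.7 ppm / 2.99 × 10⁶ = 2.30 × 10⁻⁵ ppm = 0.0230 ppb.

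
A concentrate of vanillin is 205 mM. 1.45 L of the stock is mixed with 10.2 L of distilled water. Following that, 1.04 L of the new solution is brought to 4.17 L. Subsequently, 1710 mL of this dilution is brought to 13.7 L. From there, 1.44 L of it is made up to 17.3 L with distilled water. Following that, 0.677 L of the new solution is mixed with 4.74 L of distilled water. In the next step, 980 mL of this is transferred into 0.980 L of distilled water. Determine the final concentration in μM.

4.13 μM

Overall dilution factor = 8.034 × 4.010 × 8.012 × 12.01 × 8.001 × 2 = 4.96 × 10⁴.
205 mM / 4.96 × 10⁴ = 4.13 × 10⁻³ mM = 4.13 μM.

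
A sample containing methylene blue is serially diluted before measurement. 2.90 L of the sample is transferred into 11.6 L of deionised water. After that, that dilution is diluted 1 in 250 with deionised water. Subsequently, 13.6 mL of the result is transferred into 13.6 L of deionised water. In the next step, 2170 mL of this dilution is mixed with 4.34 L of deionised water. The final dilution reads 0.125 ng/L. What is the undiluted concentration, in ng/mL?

469 ng/mL

Overall dilution factor = 5 × 250 × 1001 × 3 = 3.75 × 10⁶.
Original = 0.125 ng/L × 3.75 × 10⁶ = 4.69 × 10⁵ ng/L = 469 ng/mL.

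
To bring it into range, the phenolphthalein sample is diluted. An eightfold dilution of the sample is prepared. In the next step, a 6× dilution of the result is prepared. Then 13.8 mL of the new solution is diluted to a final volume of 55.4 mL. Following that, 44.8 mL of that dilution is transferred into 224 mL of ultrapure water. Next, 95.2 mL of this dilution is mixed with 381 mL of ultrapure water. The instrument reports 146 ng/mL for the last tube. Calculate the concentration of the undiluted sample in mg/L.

844 mg/L

Overall dilution factor = 8 × 6 × 4.014 × 6 × 5.002 = 5783.
Original = 146 ng/mL × 5783 = 8.44 × 10⁵ ng/mL = 844 mg/L.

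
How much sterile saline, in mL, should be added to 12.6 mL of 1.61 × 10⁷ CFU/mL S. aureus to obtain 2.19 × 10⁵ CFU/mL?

914 mL

V₂ = C₁V₁/C₂ = 1.61 × 10⁷ × 12.6 / 2.19 × 10⁵ = 926 mL.
Diluent to add = V₂ − V₁ = 926 − 12.6 = 914 mL.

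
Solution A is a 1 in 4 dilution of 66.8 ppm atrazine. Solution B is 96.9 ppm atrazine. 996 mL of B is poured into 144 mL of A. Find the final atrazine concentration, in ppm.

C_A = 66.8 ppm / 4 = 16.7 ppm.
C_mix = (C_A·V_A + C_B·V_B)/(V_A + V_B) = (16.7×144 + 96.9×996) / 1140 = 86.8 ppm.

86.8 ppm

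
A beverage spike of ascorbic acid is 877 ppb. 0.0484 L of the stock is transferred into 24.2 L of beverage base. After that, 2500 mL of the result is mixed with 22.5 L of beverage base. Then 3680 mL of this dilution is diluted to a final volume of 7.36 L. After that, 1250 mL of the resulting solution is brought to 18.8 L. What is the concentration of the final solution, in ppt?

Overall dilution factor = 501 × 10 × 2 × 15.04 = 1.51 × 10⁵.
877 ppb / 1.51 × 10⁵ = 5.82 × 10⁻³ ppb = 5.82 ppt.

5.82 ppt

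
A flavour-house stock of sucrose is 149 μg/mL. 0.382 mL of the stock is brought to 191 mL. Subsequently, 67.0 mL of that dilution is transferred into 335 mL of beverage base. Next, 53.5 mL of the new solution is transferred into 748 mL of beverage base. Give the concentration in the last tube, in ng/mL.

3.32 ng/mL

Overall dilution factor = 500 × 6 × 14.98 = 4.49 × 10⁴.
149 μg/mL / 4.49 × 10⁴ = 3.32 × 10⁻³ μg/mL = 3.32 ng/mL.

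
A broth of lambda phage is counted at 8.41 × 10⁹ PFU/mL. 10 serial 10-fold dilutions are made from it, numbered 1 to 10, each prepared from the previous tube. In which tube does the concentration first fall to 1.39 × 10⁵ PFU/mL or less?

tube 5

Tube n has concentration 8.41 × 10⁹ PFU/mL / 10ⁿ.
Need 10ⁿ ≥ 8.41 × 10⁹ PFU/mL / 1.39 × 10⁵ PFU/mL = 6.05 × 10⁴, so n ≥ 4.78.
First such tube: n = 5.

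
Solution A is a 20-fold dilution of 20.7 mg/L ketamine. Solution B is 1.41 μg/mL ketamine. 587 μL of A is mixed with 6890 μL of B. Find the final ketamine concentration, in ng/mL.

1380 ng/mL

C_A = 20.7 mg/L / 20 = 1.03 mg/L.
C_B = 1.41 μg/mL = 1.41 mg/L.
C_mix = (C_A·V_A + C_B·V_B)/(V_A + V_B) = (1.03×587 + 1.41×6890) / 7477 = 1.38 mg/L = 1380 ng/mL.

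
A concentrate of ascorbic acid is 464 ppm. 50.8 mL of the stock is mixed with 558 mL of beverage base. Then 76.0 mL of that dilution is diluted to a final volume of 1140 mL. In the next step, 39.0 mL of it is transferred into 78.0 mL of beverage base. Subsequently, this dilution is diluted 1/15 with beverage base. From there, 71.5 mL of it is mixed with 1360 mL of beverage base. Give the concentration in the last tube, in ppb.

Overall dilution factor = 11.98 × 15 × 3 × 15 × 20.02 = 1.62 × 10⁵.
464 ppm / 1.62 × 10⁵ = 2.86 × 10⁻³ ppm = 2.86 ppb.

2.86 ppb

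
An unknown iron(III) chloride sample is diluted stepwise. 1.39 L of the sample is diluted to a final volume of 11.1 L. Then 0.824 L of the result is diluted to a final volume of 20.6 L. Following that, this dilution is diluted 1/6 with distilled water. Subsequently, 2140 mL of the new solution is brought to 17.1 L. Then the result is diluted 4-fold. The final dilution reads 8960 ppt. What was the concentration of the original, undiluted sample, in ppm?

343 ppm

Overall dilution factor = 7.986 × 25 × 6 × 7.991 × 4 = 3.83 × 10⁴.
Original = 8960 ppt × 3.83 × 10⁴ = 3.43 × 10⁸ ppt = 343 ppm.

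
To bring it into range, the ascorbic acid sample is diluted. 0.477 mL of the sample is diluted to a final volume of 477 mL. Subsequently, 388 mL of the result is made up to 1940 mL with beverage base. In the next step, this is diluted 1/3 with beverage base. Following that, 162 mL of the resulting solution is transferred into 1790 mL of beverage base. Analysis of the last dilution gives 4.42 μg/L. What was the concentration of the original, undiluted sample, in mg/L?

799 mg/L

Overall dilution factor = 1000 × 5 × 3 × 12.05 = 1.81 × 10⁵.
Original = 4.42 μg/L × 1.81 × 10⁵ = 7.99 × 10⁵ μg/L = 799 mg/L.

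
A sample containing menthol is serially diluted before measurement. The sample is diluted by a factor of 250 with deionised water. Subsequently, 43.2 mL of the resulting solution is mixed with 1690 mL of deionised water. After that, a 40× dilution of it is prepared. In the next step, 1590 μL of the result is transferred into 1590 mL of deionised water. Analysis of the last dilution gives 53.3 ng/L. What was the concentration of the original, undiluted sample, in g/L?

21.4 g/L

Overall dilution factor = 250 × 40.12 × 40 × 1001 = 4.02 × 10⁸.
Original = 53.3 ng/L × 4.02 × 10⁸ = 2.14 × 10¹⁰ ng/L = 21.4 g/L.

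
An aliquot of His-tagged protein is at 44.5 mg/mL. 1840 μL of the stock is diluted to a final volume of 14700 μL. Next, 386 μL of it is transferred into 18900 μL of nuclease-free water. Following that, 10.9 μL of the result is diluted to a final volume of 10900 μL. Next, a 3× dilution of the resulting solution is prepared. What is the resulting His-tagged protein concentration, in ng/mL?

37.2 ng/mL

Overall dilution factor = 7.989 × 49.96 × 1000 × 3 = 1.20 × 10⁶.
44.5 mg/mL / 1.20 × 10⁶ = 3.72 × 10⁻⁵ mg/mL = 37.2 ng/mL.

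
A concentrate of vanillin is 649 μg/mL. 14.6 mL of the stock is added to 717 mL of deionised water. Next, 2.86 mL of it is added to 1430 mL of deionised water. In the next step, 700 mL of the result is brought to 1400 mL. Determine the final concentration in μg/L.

12.9 μg/L

Overall dilution factor = 50.11 × 501 × 2 = 5.02 × 10⁴.
649 μg/mL / 5.02 × 10⁴ = 0.0129 μg/mL = 12.9 μg/L.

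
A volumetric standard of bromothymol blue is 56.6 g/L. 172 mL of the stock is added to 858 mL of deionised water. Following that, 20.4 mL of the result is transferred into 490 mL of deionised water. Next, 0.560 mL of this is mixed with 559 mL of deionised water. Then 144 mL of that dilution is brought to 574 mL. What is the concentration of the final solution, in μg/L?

94.8 μg/L

Overall dilution factor = 5.988 × 25.02 × 999.2 × 3.986 = 5.97 × 10⁵.
56.6 g/L / 5.97 × 10⁵ = 9.48 × 10⁻⁵ g/L = 94.8 μg/L.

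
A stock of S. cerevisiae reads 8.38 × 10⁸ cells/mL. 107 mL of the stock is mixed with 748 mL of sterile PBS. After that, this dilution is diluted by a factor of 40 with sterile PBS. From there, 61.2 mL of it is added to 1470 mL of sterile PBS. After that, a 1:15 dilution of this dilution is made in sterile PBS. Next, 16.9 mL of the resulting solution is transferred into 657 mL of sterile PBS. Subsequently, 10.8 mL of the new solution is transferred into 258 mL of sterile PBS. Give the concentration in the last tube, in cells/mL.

7.04 cells/mL

Overall dilution factor = 7.991 × 40 × 25.02 × 15 × 39.88 × 24.89 = 1.19 × 10⁸.
8.38 × 10⁸ cells/mL / 1.19 × 10⁸ = 7.04 cells/mL.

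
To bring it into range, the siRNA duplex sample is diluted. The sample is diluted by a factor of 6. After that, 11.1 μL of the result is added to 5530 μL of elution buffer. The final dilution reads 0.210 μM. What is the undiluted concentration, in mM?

Overall dilution factor = 6 × 499.2 = 2995.
Original = 0.210 μM × 2995 = 629 μM = 0.629 mM.

0.629 mM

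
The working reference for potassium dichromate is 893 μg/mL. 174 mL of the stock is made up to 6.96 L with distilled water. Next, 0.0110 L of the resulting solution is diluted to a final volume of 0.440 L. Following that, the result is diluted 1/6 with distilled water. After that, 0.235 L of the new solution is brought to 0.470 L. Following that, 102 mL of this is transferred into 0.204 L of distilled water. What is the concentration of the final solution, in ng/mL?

15.5 ng/mL

Overall dilution factor = 40 × 40 × 6 × 2 × 3 = 5.76 × 10⁴.
893 μg/mL / 5.76 × 10⁴ = 0.0155 μg/mL = 15.5 ng/mL.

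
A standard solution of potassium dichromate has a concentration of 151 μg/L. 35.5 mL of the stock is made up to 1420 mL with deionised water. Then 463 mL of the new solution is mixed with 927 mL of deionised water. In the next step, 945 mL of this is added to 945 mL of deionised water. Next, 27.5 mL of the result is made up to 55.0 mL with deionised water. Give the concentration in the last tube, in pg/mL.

Overall dilution factor = 40 × 3.002 × 2 × 2 = 480.
151 μg/L / 480 = 0.314 μg/L = 314 pg/mL.

314 pg/mL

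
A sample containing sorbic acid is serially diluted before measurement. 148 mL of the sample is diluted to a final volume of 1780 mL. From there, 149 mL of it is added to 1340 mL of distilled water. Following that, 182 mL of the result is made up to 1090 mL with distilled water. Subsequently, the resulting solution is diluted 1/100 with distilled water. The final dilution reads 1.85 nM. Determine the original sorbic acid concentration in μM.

Overall dilution factor = 12.03 × 9.993 × 5.989 × 100 = 7.20 × 10⁴.
Original = 1.85 nM × 7.20 × 10⁴ = 1.33 × 10⁵ nM = 133 μM.

133 μM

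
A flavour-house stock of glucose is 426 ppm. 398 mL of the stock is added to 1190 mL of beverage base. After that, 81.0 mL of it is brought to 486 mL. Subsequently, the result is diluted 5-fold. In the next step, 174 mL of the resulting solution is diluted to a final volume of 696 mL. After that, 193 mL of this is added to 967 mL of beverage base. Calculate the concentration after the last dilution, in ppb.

148 ppb

Overall dilution factor = 3.990 × 6 × 5 × 4 × 6.010 = 2878.
426 ppm / 2878 = 0.148 ppm = 148 ppb.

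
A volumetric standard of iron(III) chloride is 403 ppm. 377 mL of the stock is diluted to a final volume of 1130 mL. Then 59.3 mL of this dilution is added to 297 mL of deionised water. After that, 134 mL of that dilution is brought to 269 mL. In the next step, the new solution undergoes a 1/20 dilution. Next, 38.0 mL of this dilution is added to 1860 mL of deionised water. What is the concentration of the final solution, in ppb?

Overall dilution factor = 2.997 × 6.008 × 2.007 × 20 × 49.95 = 3.61 × 10⁴.
403 ppm / 3.61 × 10⁴ = 0.0112 ppm = 11.2 ppb.

11.2 ppb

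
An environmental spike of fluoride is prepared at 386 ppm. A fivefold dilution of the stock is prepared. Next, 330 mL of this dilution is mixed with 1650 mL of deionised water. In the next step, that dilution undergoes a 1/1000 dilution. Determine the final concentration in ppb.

Overall dilution factor = 5 × 6 × 1000 = 3.00 × 10⁴.
386 ppm / 3.00 × 10⁴ = 0.0129 ppm = 12.9 ppb.

12.9 ppb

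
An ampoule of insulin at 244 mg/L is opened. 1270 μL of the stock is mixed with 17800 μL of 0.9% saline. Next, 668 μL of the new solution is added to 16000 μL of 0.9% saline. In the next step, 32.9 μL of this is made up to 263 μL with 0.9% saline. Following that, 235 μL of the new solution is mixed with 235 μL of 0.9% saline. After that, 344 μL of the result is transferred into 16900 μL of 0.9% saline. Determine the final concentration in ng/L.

Overall dilution factor = 15.02 × 24.95 × 7.994 × 2 × 50.13 = 3.00 × 10⁵.
244 mg/L / 3.00 × 10⁵ = 8.13 × 10⁻⁴ mg/L = 813 ng/L.

813 ng/L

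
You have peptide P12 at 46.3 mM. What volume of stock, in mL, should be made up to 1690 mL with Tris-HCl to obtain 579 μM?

579 μM = 0.579 mM.
V₁ = C₂V₂/C₁ = 0.579 × 1690 / 46.3 = 21.1 mL.

21.1 mL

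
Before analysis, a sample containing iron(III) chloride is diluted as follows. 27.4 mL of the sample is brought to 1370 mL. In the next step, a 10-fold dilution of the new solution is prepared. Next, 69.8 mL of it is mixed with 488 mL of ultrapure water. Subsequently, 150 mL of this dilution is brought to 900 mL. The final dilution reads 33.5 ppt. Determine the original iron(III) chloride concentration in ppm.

Overall dilution factor = 50 × 10 × 7.991 × 6 = 2.40 × 10⁴.
Original = 33.5 ppt × 2.40 × 10⁴ = 8.03 × 10⁵ ppt = 0.803 ppm.

0.803 ppm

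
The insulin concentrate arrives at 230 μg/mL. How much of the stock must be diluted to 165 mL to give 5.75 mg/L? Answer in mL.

4.12 mL

5.75 mg/L = 5.75 μg/mL.
V₁ = C₂V₂/C₁ = 5.75 × 165 / 230 = 4.12 mL.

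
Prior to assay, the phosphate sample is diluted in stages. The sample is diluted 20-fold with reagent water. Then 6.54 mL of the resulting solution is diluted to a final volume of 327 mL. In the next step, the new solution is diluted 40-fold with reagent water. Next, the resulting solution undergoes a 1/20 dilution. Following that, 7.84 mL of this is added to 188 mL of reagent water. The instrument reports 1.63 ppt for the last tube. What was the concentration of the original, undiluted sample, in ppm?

32.6 ppm

Overall dilution factor = 20 × 50 × 40 × 20 × 24.98 = 2.00 × 10⁷.
Original = 1.63 ppt × 2.00 × 10⁷ = 3.26 × 10⁷ ppt = 32.6 ppm.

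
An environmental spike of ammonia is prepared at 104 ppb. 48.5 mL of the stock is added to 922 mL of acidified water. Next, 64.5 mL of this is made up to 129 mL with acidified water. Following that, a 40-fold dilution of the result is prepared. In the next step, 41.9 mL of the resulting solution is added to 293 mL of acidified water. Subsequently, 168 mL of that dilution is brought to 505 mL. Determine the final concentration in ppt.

Overall dilution factor = 20.01 × 2 × 40 × 7.993 × 3.006 = 3.85 × 10⁴.
104 ppb / 3.85 × 10⁴ = 2.70 × 10⁻³ ppb = 2.70 ppt.

2.70 ppt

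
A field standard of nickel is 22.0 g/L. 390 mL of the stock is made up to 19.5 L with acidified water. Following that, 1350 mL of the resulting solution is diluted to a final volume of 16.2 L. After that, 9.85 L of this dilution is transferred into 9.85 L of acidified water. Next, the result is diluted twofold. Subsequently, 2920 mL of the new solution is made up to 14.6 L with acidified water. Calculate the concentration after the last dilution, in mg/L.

Overall dilution factor = 50 × 12 × 2 × 2 × 5 = 1.20 × 10⁴.
22.0 g/L / 1.20 × 10⁴ = 1.83 × 10⁻³ g/L = 1.83 mg/L.

1.83 mg/L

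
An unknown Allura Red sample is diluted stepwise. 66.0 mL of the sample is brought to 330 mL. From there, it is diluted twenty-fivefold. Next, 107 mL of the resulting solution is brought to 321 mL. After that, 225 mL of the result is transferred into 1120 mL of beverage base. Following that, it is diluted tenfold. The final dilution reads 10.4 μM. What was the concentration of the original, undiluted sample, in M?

Overall dilution factor = 5 × 25 × 3 × 5.978 × 10 = 2.24 × 10⁴.
Original = 10.4 μM × 2.24 × 10⁴ = 2.33 × 10⁵ μM = 0.233 M.

0.233 M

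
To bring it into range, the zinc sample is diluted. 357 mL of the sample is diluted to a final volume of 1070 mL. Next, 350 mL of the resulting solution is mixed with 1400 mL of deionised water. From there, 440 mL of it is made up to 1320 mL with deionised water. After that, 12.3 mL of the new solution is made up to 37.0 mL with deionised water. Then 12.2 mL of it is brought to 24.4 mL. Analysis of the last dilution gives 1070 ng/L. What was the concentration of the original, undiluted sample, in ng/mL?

Overall dilution factor = 2.997 × 5 × 3 × 3.008 × 2 = 270.
Original = 1070 ng/L × 270 = 2.89 × 10⁵ ng/L = 289 ng/mL.

289 ng/mL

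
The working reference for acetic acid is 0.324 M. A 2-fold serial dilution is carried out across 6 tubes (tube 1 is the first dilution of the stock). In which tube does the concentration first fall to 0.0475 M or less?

Tube n has concentration 0.324 M / 2ⁿ.
Need 2ⁿ ≥ 0.324 M / 0.0475 M = 6.82, so n ≥ 2.77.
First such tube: n = 3.

tube 3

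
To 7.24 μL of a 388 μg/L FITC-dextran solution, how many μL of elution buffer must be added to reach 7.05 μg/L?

V₂ = C₁V₁/C₂ = 388 × 7.24 / 7.05 = 398 μL.
Diluent to add = V₂ − V₁ = 398 − 7.24 = 391 μL.

391 μL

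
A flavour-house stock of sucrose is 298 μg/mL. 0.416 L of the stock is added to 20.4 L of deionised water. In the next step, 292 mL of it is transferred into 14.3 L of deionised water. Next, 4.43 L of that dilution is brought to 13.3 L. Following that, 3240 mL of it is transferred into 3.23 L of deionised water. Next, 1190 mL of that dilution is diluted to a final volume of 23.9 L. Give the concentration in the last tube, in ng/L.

Overall dilution factor = 50.04 × 49.97 × 3.002 × 1.997 × 20.08 = 3.01 × 10⁵.
298 μg/mL / 3.01 × 10⁵ = 9.90 × 10⁻⁴ μg/mL = 990 ng/L.

990 ng/L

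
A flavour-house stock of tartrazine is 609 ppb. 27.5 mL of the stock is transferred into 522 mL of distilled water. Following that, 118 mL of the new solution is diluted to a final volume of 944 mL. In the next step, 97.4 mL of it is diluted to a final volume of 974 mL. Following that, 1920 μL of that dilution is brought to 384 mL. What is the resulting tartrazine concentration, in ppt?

Overall dilution factor = 19.98 × 8 × 10 × 200 = 3.20 × 10⁵.
609 ppb / 3.20 × 10⁵ = 1.90 × 10⁻³ ppb = 1.90 ppt.

1.90 ppt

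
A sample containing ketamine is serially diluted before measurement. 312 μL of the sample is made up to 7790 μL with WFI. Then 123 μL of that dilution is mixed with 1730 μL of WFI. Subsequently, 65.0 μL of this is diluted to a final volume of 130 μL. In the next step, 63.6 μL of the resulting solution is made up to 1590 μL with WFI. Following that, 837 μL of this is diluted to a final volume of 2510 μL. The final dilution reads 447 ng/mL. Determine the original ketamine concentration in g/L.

25.2 g/L

Overall dilution factor = 24.97 × 15.07 × 2 × 25 × 2.999 = 5.64 × 10⁴.
Original = 447 ng/mL × 5.64 × 10⁴ = 2.52 × 10⁷ ng/mL = 25.2 g/L.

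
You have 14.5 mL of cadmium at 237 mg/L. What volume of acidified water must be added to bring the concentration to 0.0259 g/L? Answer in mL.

0.0259 g/L = 25.9 mg/L.
V₂ = C₁V₁/C₂ = 237 × 14.5 / 25.9 = 133 mL.
Diluent to add = V₂ − V₁ = 133 − 14.5 = 118 mL.

118 mL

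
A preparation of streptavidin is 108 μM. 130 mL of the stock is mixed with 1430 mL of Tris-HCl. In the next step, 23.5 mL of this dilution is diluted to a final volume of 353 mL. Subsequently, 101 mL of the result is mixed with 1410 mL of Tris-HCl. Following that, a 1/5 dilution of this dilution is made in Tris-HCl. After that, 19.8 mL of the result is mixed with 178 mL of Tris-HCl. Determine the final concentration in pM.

802 pM

Overall dilution factor = 12 × 15.02 × 14.96 × 5 × 9.990 = 1.35 × 10⁵.
108 μM / 1.35 × 10⁵ = 8.02 × 10⁻⁴ μM = 802 pM.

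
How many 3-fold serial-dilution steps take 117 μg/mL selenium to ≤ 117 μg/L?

Need 3ⁿ ≥ 1000, so n ≥ log(1000)/log(3) = 6.29.
Minimum whole steps: n = 7.

7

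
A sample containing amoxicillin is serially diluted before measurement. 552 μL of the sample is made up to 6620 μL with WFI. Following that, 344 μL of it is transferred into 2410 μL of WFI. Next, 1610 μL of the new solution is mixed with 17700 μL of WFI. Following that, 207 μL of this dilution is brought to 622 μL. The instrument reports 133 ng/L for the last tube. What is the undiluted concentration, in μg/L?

460 μg/L

Overall dilution factor = 11.99 × 8.006 × 11.99 × 3.005 = 3460.
Original = 133 ng/L × 3460 = 4.60 × 10⁵ ng/L = 460 μg/L.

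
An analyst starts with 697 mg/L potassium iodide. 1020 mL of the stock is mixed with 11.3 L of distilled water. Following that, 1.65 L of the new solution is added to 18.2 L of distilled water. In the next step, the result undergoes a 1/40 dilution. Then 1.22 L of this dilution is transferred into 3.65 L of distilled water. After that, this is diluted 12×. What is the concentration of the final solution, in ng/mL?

2.50 ng/mL

Overall dilution factor = 12.08 × 12.03 × 40 × 3.992 × 12 = 2.78 × 10⁵.
697 mg/L / 2.78 × 10⁵ = 2.50 × 10⁻³ mg/L = 2.50 ng/mL.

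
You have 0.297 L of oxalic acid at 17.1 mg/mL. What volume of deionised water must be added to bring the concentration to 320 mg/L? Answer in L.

15.6 L

320 mg/L = 0.320 mg/mL.
V₂ = C₁V₁/C₂ = 17.1 × 0.297 / 0.320 = 15.9 L.
Diluent to add = V₂ − V₁ = 15.9 − 0.297 = 15.6 L.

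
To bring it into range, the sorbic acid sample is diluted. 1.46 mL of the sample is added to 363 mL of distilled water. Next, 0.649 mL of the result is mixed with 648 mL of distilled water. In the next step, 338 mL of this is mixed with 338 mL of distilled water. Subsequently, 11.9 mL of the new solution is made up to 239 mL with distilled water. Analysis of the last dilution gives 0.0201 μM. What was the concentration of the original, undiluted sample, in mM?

Overall dilution factor = 249.6 × 999.5 × 2 × 20.08 = 1.00 × 10⁷.
Original = 0.0201 μM × 1.00 × 10⁷ = 2.01 × 10⁵ μM = 201 mM.

201 mM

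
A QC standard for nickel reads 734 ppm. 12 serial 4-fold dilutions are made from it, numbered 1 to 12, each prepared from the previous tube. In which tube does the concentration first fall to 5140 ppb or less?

Tube n has concentration 734 ppm / 4ⁿ.
Need 4ⁿ ≥ 734 ppm / 5140 ppb = 143, so n ≥ 3.58.
First such tube: n = 4.

tube 4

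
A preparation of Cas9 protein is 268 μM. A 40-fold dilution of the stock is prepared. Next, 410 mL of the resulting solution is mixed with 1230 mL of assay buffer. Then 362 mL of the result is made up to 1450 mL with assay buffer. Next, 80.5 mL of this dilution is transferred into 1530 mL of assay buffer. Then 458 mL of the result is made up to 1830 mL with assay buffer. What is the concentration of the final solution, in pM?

5230 pM

Overall dilution factor = 40 × 4 × 4.006 × 20.01 × 3.996 = 5.12 × 10⁴.
268 μM / 5.12 × 10⁴ = 5.23 × 10⁻³ μM = 5230 pM.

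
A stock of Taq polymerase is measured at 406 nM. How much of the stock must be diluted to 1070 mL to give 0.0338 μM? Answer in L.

0.0338 μM = 33.8 nM.
V₁ = C₂V₂/C₁ = 33.8 × 1070 / 406 = 89.1 mL = 0.0891 L.

0.0891 L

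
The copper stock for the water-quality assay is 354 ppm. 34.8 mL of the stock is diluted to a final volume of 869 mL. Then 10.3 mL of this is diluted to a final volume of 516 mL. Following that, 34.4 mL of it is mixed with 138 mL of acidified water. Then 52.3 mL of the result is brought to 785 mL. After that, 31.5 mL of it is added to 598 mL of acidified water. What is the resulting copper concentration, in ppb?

0.188 ppb

Overall dilution factor = 24.97 × 50.10 × 5.012 × 15.01 × 19.98 = 1.88 × 10⁶.
354 ppm / 1.88 × 10⁶ = 1.88 × 10⁻⁴ ppm = 0.188 ppb.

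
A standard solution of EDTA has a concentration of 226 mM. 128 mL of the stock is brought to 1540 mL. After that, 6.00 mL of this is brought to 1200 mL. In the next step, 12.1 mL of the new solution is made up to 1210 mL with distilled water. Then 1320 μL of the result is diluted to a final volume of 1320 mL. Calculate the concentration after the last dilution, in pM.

939 pM

Overall dilution factor = 12.03 × 200 × 100 × 1000 = 2.41 × 10⁸.
226 mM / 2.41 × 10⁸ = 9.39 × 10⁻⁷ mM = 939 pM.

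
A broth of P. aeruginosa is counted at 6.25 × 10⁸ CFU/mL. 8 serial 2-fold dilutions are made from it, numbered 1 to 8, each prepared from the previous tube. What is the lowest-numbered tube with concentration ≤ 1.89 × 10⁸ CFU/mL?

tube 2

Tube n has concentration 6.25 × 10⁸ CFU/mL / 2ⁿ.
Need 2ⁿ ≥ 6.25 × 10⁸ CFU/mL / 1.89 × 10⁸ CFU/mL = 3.31, so n ≥ 1.73.
First such tube: n = 2.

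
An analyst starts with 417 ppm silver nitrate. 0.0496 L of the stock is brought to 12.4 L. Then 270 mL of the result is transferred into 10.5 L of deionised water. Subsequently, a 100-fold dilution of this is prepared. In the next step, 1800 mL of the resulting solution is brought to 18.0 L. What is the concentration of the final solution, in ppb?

Overall dilution factor = 250 × 39.89 × 100 × 10 = 9.97 × 10⁶.
417 ppm / 9.97 × 10⁶ = 4.18 × 10⁻⁵ ppm = 0.0418 ppb.

0.0418 ppb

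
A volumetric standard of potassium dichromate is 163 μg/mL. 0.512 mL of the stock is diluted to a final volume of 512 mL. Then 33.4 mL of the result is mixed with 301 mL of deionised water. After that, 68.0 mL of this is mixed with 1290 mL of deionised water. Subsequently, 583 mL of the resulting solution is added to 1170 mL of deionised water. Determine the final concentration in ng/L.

271 ng/L

Overall dilution factor = 1000 × 10.01 × 19.97 × 3.007 = 6.01 × 10⁵.
163 μg/mL / 6.01 × 10⁵ = 2.71 × 10⁻⁴ μg/mL = 271 ng/L.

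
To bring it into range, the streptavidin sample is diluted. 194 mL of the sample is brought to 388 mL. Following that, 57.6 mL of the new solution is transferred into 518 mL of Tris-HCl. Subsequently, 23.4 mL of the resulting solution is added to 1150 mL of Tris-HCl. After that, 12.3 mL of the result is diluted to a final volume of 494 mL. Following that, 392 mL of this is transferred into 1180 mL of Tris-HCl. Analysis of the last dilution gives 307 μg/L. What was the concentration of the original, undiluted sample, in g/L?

49.6 g/L

Overall dilution factor = 2 × 9.993 × 50.15 × 40.16 × 4.010 = 1.61 × 10⁵.
Original = 307 μg/L × 1.61 × 10⁵ = 4.96 × 10⁷ μg/L = 49.6 g/L.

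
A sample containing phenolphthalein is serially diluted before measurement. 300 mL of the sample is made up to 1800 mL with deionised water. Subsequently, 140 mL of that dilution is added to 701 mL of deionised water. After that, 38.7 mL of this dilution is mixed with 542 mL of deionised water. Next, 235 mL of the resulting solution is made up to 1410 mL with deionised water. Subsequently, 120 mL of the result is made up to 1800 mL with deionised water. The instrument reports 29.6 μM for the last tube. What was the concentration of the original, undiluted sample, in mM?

Overall dilution factor = 6 × 6.007 × 15.01 × 6 × 15 = 4.87 × 10⁴.
Original = 29.6 μM × 4.87 × 10⁴ = 1.44 × 10⁶ μM = 1440 mM.

1440 mM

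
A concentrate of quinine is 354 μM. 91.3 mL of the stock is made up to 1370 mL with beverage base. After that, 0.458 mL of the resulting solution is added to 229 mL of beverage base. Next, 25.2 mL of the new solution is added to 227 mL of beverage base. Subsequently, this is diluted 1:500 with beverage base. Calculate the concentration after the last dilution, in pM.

9.41 pM

Overall dilution factor = 15.01 × 501 × 10.01 × 500 = 3.76 × 10⁷.
354 μM / 3.76 × 10⁷ = 9.41 × 10⁻⁶ μM = 9.41 pM.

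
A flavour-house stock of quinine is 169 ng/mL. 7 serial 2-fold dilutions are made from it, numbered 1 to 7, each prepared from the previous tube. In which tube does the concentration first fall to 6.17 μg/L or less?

tube 5

Tube n has concentration 169 ng/mL / 2ⁿ.
Need 2ⁿ ≥ 169 ng/mL / 6.17 μg/L = 27.4, so n ≥ 4.78.
First such tube: n = 5.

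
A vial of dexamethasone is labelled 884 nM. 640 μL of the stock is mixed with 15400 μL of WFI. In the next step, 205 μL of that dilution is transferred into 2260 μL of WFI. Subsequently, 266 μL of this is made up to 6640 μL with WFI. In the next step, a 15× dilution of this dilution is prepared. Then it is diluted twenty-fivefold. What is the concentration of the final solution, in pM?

0.313 pM

Overall dilution factor = 25.06 × 12.02 × 24.96 × 15 × 25 = 2.82 × 10⁶.
884 nM / 2.82 × 10⁶ = 3.13 × 10⁻⁴ nM = 0.313 pM.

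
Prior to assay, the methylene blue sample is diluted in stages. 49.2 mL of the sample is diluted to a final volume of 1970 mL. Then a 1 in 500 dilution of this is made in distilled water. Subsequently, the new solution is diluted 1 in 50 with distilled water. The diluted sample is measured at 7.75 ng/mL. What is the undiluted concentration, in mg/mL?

7.76 mg/mL

Overall dilution factor = 40.04 × 500 × 50 = 1.00 × 10⁶.
Original = 7.75 ng/mL × 1.00 × 10⁶ = 7.76 × 10⁶ ng/mL = 7.76 mg/mL.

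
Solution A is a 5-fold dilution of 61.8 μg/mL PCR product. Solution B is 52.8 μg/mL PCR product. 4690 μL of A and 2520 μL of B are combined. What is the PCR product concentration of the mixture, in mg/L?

26.5 mg/L

C_A = 61.8 μg/mL / 5 = 12.4 μg/mL.
C_mix = (C_A·V_A + C_B·V_B)/(V_A + V_B) = (12.4×4690 + 52.8×2520) / 7210 = 26.5 μg/mL = 26.5 mg/L.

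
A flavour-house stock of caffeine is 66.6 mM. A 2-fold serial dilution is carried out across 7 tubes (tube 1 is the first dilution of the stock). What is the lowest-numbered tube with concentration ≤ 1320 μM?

tube 6

Tube n has concentration 66.6 mM / 2ⁿ.
Need 2ⁿ ≥ 66.6 mM / 1320 μM = 50.5, so n ≥ 5.66.
First such tube: n = 6.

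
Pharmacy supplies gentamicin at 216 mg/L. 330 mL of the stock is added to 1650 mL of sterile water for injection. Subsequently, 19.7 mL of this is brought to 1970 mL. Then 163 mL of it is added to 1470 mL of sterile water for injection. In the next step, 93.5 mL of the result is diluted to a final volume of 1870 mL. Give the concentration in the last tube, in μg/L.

1.80 μg/L

Overall dilution factor = 6 × 100 × 10.02 × 20 = 1.20 × 10⁵.
216 mg/L / 1.20 × 10⁵ = 1.80 × 10⁻³ mg/L = 1.80 μg/L.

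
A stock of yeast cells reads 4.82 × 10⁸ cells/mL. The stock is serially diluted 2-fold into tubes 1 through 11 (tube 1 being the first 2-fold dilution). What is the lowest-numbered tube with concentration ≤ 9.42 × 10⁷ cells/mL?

Tube n has concentration 4.82 × 10⁸ cells/mL / 2ⁿ.
Need 2ⁿ ≥ 4.82 × 10⁸ cells/mL / 9.42 × 10⁷ cells/mL = 5.12, so n ≥ 2.36.
First such tube: n = 3.

tube 3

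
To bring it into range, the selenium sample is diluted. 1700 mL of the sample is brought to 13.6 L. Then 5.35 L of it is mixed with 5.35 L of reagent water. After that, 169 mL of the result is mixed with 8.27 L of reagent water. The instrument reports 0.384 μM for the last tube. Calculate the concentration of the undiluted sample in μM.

Overall dilution factor = 8 × 2 × 49.93 = 799.
Original = 0.384 μM × 799 = 307 μM.

307 μM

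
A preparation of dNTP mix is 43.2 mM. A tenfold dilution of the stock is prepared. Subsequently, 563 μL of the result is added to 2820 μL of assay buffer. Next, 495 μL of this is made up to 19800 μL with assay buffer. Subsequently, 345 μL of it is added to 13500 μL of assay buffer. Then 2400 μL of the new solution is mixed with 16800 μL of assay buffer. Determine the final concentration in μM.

Overall dilution factor = 10 × 6.009 × 40 × 40.13 × 8 = 7.72 × 10⁵.
43.2 mM / 7.72 × 10⁵ = 5.60 × 10⁻⁵ mM = 0.0560 μM.

0.0560 μM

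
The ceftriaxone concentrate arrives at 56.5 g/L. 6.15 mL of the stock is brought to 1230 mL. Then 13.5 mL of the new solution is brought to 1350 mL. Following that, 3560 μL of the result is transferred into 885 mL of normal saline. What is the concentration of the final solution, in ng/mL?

11.3 ng/mL

Overall dilution factor = 200 × 100 × 249.6 = 4.99 × 10⁶.
56.5 g/L / 4.99 × 10⁶ = 1.13 × 10⁻⁵ g/L = 11.3 ng/mL.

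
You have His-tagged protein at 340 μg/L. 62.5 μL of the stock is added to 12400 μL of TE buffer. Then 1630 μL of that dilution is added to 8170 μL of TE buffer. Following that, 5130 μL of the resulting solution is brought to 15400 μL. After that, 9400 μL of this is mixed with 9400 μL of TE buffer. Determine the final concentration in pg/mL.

47.2 pg/mL

Overall dilution factor = 199.4 × 6.012 × 3.002 × 2 = 7198.
340 μg/L / 7198 = 0.0472 μg/L = 47.2 pg/mL.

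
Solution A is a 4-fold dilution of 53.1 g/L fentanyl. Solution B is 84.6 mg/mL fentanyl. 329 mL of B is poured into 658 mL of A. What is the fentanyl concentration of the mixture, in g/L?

C_A = 53.1 g/L / 4 = 13.3 g/L.
C_B = 84.6 mg/mL = 84.6 g/L.
C_mix = (C_A·V_A + C_B·V_B)/(V_A + V_B) = (13.3×658 + 84.6×329) / 987.0 = 37.0 g/L.

37.0 g/L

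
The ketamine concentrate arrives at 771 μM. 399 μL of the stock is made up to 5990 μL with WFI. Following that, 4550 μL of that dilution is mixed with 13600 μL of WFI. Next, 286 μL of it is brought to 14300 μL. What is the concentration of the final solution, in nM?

257 nM

Overall dilution factor = 15.01 × 3.989 × 50 = 2994.
771 μM / 2994 = 0.257 μM = 257 nM.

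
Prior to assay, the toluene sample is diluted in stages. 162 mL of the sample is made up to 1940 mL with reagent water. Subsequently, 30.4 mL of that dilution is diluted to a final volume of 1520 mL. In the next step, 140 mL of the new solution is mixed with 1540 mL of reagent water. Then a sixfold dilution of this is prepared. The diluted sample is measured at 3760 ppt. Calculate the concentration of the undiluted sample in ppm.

162 ppm

Overall dilution factor = 11.98 × 50 × 12 × 6 = 4.31 × 10⁴.
Original = 3760 ppt × 4.31 × 10⁴ = 1.62 × 10⁸ ppt = 162 ppm.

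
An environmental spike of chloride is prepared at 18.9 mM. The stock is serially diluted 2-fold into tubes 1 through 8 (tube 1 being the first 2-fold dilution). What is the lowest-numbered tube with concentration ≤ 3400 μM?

Tube n has concentration 18.9 mM / 2ⁿ.
Need 2ⁿ ≥ 18.9 mM / 3400 μM = 5.56, so n ≥ 2.47.
First such tube: n = 3.

tube 3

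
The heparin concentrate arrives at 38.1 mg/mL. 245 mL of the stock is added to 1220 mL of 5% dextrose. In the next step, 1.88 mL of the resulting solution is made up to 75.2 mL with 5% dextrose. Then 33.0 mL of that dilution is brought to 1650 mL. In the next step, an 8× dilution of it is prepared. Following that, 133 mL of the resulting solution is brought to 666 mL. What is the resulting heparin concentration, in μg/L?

79.5 μg/L

Overall dilution factor = 5.980 × 40 × 50 × 8 × 5.008 = 4.79 × 10⁵.
38.1 mg/mL / 4.79 × 10⁵ = 7.95 × 10⁻⁵ mg/mL = 79.5 μg/L.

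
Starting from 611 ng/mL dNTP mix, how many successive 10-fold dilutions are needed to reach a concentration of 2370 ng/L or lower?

3

Need 10ⁿ ≥ 258, so n ≥ log(258)/log(10) = 2.41.
Minimum whole steps: n = 3.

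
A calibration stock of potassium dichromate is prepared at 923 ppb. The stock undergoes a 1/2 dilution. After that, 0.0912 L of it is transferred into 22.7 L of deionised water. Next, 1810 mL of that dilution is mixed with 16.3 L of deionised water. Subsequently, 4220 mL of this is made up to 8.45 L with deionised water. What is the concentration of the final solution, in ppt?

92.2 ppt

Overall dilution factor = 2 × 249.9 × 10.01 × 2.002 = 1.00 × 10⁴.
923 ppb / 1.00 × 10⁴ = 0.0922 ppb = 92.2 ppt.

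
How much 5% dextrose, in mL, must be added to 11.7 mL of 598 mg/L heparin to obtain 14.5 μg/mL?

14.5 μg/mL = 14.5 mg/L.
V₂ = C₁V₁/C₂ = 598 × 11.7 / 14.5 = 483 mL.
Diluent to add = V₂ − V₁ = 483 − 11.7 = 471 mL.

471 mL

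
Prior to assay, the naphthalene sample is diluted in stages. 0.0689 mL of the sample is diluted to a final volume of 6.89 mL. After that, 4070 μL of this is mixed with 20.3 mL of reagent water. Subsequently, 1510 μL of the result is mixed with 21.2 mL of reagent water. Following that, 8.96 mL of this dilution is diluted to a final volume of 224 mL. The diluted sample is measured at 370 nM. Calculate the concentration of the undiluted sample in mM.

83.3 mM

Overall dilution factor = 100 × 5.988 × 15.04 × 25 = 2.25 × 10⁵.
Original = 370 nM × 2.25 × 10⁵ = 8.33 × 10⁷ nM = 83.3 mM.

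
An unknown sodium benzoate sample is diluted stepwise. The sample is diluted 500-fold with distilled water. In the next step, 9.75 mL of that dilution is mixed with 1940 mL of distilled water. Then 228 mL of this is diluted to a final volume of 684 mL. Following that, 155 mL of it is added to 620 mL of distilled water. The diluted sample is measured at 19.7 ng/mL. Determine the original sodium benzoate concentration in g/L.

Overall dilution factor = 500 × 200.0 × 3 × 5 = 1.50 × 10⁶.
Original = 19.7 ng/mL × 1.50 × 10⁶ = 2.95 × 10⁷ ng/mL = 29.5 g/L.

29.5 g/L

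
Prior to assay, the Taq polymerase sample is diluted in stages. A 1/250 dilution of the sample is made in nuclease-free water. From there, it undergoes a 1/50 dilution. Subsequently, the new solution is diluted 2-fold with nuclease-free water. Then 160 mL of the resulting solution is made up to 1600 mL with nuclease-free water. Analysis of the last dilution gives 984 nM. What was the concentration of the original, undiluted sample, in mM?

Overall dilution factor = 250 × 50 × 2 × 10 = 2.50 × 10⁵.
Original = 984 nM × 2.50 × 10⁵ = 2.46 × 10⁸ nM = 246 mM.

246 mM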